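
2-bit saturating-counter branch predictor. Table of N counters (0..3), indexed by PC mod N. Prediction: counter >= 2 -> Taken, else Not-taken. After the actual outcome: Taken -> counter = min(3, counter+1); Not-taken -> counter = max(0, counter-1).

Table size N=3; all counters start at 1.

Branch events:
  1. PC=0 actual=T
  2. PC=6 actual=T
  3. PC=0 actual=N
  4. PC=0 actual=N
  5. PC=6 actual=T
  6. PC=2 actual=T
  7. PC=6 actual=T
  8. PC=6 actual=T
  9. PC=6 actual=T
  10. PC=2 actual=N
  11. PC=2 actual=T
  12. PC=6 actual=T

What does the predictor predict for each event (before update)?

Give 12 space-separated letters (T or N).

Answer: N T T T N N T T T T N T

Derivation:
Ev 1: PC=0 idx=0 pred=N actual=T -> ctr[0]=2
Ev 2: PC=6 idx=0 pred=T actual=T -> ctr[0]=3
Ev 3: PC=0 idx=0 pred=T actual=N -> ctr[0]=2
Ev 4: PC=0 idx=0 pred=T actual=N -> ctr[0]=1
Ev 5: PC=6 idx=0 pred=N actual=T -> ctr[0]=2
Ev 6: PC=2 idx=2 pred=N actual=T -> ctr[2]=2
Ev 7: PC=6 idx=0 pred=T actual=T -> ctr[0]=3
Ev 8: PC=6 idx=0 pred=T actual=T -> ctr[0]=3
Ev 9: PC=6 idx=0 pred=T actual=T -> ctr[0]=3
Ev 10: PC=2 idx=2 pred=T actual=N -> ctr[2]=1
Ev 11: PC=2 idx=2 pred=N actual=T -> ctr[2]=2
Ev 12: PC=6 idx=0 pred=T actual=T -> ctr[0]=3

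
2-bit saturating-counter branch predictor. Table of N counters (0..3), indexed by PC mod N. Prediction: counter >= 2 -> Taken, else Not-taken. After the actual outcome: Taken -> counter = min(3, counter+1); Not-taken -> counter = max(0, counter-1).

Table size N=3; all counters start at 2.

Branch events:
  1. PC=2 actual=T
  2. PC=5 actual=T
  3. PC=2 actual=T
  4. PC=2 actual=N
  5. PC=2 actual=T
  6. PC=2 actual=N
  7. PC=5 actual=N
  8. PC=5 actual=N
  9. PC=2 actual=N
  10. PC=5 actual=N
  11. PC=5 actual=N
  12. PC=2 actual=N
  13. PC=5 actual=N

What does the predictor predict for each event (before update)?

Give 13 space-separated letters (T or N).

Ev 1: PC=2 idx=2 pred=T actual=T -> ctr[2]=3
Ev 2: PC=5 idx=2 pred=T actual=T -> ctr[2]=3
Ev 3: PC=2 idx=2 pred=T actual=T -> ctr[2]=3
Ev 4: PC=2 idx=2 pred=T actual=N -> ctr[2]=2
Ev 5: PC=2 idx=2 pred=T actual=T -> ctr[2]=3
Ev 6: PC=2 idx=2 pred=T actual=N -> ctr[2]=2
Ev 7: PC=5 idx=2 pred=T actual=N -> ctr[2]=1
Ev 8: PC=5 idx=2 pred=N actual=N -> ctr[2]=0
Ev 9: PC=2 idx=2 pred=N actual=N -> ctr[2]=0
Ev 10: PC=5 idx=2 pred=N actual=N -> ctr[2]=0
Ev 11: PC=5 idx=2 pred=N actual=N -> ctr[2]=0
Ev 12: PC=2 idx=2 pred=N actual=N -> ctr[2]=0
Ev 13: PC=5 idx=2 pred=N actual=N -> ctr[2]=0

Answer: T T T T T T T N N N N N N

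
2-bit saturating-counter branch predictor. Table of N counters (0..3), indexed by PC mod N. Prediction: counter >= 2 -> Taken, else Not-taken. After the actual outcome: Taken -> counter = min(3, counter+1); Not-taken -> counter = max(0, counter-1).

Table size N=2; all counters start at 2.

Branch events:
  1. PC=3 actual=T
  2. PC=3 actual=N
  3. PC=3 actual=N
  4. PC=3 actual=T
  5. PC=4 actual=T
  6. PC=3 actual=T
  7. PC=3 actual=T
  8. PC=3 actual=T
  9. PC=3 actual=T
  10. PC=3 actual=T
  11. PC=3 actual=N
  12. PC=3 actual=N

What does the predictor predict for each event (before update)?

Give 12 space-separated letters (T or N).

Ev 1: PC=3 idx=1 pred=T actual=T -> ctr[1]=3
Ev 2: PC=3 idx=1 pred=T actual=N -> ctr[1]=2
Ev 3: PC=3 idx=1 pred=T actual=N -> ctr[1]=1
Ev 4: PC=3 idx=1 pred=N actual=T -> ctr[1]=2
Ev 5: PC=4 idx=0 pred=T actual=T -> ctr[0]=3
Ev 6: PC=3 idx=1 pred=T actual=T -> ctr[1]=3
Ev 7: PC=3 idx=1 pred=T actual=T -> ctr[1]=3
Ev 8: PC=3 idx=1 pred=T actual=T -> ctr[1]=3
Ev 9: PC=3 idx=1 pred=T actual=T -> ctr[1]=3
Ev 10: PC=3 idx=1 pred=T actual=T -> ctr[1]=3
Ev 11: PC=3 idx=1 pred=T actual=N -> ctr[1]=2
Ev 12: PC=3 idx=1 pred=T actual=N -> ctr[1]=1

Answer: T T T N T T T T T T T T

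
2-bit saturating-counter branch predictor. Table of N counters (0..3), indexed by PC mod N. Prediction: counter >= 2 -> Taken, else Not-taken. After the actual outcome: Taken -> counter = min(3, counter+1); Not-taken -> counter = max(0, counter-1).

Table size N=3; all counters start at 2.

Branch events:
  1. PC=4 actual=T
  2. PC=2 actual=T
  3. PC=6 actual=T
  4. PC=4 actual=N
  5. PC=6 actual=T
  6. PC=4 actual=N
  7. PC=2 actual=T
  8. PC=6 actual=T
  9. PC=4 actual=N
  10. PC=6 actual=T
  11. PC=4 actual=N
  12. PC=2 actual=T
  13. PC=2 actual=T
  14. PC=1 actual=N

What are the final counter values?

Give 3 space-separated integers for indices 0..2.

Ev 1: PC=4 idx=1 pred=T actual=T -> ctr[1]=3
Ev 2: PC=2 idx=2 pred=T actual=T -> ctr[2]=3
Ev 3: PC=6 idx=0 pred=T actual=T -> ctr[0]=3
Ev 4: PC=4 idx=1 pred=T actual=N -> ctr[1]=2
Ev 5: PC=6 idx=0 pred=T actual=T -> ctr[0]=3
Ev 6: PC=4 idx=1 pred=T actual=N -> ctr[1]=1
Ev 7: PC=2 idx=2 pred=T actual=T -> ctr[2]=3
Ev 8: PC=6 idx=0 pred=T actual=T -> ctr[0]=3
Ev 9: PC=4 idx=1 pred=N actual=N -> ctr[1]=0
Ev 10: PC=6 idx=0 pred=T actual=T -> ctr[0]=3
Ev 11: PC=4 idx=1 pred=N actual=N -> ctr[1]=0
Ev 12: PC=2 idx=2 pred=T actual=T -> ctr[2]=3
Ev 13: PC=2 idx=2 pred=T actual=T -> ctr[2]=3
Ev 14: PC=1 idx=1 pred=N actual=N -> ctr[1]=0

Answer: 3 0 3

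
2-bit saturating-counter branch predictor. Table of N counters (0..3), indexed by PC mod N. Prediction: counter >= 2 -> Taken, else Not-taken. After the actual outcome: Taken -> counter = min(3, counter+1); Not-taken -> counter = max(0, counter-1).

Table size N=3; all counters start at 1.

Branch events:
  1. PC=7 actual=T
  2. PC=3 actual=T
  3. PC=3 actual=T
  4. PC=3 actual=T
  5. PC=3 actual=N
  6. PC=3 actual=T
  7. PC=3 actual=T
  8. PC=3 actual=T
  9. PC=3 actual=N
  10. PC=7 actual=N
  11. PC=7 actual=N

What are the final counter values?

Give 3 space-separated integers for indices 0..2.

Ev 1: PC=7 idx=1 pred=N actual=T -> ctr[1]=2
Ev 2: PC=3 idx=0 pred=N actual=T -> ctr[0]=2
Ev 3: PC=3 idx=0 pred=T actual=T -> ctr[0]=3
Ev 4: PC=3 idx=0 pred=T actual=T -> ctr[0]=3
Ev 5: PC=3 idx=0 pred=T actual=N -> ctr[0]=2
Ev 6: PC=3 idx=0 pred=T actual=T -> ctr[0]=3
Ev 7: PC=3 idx=0 pred=T actual=T -> ctr[0]=3
Ev 8: PC=3 idx=0 pred=T actual=T -> ctr[0]=3
Ev 9: PC=3 idx=0 pred=T actual=N -> ctr[0]=2
Ev 10: PC=7 idx=1 pred=T actual=N -> ctr[1]=1
Ev 11: PC=7 idx=1 pred=N actual=N -> ctr[1]=0

Answer: 2 0 1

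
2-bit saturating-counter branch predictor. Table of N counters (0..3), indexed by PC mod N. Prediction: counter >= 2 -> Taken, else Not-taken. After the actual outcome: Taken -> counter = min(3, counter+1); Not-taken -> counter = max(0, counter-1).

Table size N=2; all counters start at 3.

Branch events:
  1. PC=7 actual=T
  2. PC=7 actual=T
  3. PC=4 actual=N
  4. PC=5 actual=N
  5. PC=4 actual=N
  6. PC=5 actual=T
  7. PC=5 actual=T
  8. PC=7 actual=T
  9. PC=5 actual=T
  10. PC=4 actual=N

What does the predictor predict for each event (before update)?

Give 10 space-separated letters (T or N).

Answer: T T T T T T T T T N

Derivation:
Ev 1: PC=7 idx=1 pred=T actual=T -> ctr[1]=3
Ev 2: PC=7 idx=1 pred=T actual=T -> ctr[1]=3
Ev 3: PC=4 idx=0 pred=T actual=N -> ctr[0]=2
Ev 4: PC=5 idx=1 pred=T actual=N -> ctr[1]=2
Ev 5: PC=4 idx=0 pred=T actual=N -> ctr[0]=1
Ev 6: PC=5 idx=1 pred=T actual=T -> ctr[1]=3
Ev 7: PC=5 idx=1 pred=T actual=T -> ctr[1]=3
Ev 8: PC=7 idx=1 pred=T actual=T -> ctr[1]=3
Ev 9: PC=5 idx=1 pred=T actual=T -> ctr[1]=3
Ev 10: PC=4 idx=0 pred=N actual=N -> ctr[0]=0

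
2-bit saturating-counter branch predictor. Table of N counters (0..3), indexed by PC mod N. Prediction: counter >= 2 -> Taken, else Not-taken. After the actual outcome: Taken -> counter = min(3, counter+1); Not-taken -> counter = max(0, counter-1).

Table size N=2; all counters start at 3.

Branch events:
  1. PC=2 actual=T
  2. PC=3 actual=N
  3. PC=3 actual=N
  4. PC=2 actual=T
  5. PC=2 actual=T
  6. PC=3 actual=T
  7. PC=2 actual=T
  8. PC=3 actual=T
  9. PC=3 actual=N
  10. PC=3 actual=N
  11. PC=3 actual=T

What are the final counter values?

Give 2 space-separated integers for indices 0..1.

Ev 1: PC=2 idx=0 pred=T actual=T -> ctr[0]=3
Ev 2: PC=3 idx=1 pred=T actual=N -> ctr[1]=2
Ev 3: PC=3 idx=1 pred=T actual=N -> ctr[1]=1
Ev 4: PC=2 idx=0 pred=T actual=T -> ctr[0]=3
Ev 5: PC=2 idx=0 pred=T actual=T -> ctr[0]=3
Ev 6: PC=3 idx=1 pred=N actual=T -> ctr[1]=2
Ev 7: PC=2 idx=0 pred=T actual=T -> ctr[0]=3
Ev 8: PC=3 idx=1 pred=T actual=T -> ctr[1]=3
Ev 9: PC=3 idx=1 pred=T actual=N -> ctr[1]=2
Ev 10: PC=3 idx=1 pred=T actual=N -> ctr[1]=1
Ev 11: PC=3 idx=1 pred=N actual=T -> ctr[1]=2

Answer: 3 2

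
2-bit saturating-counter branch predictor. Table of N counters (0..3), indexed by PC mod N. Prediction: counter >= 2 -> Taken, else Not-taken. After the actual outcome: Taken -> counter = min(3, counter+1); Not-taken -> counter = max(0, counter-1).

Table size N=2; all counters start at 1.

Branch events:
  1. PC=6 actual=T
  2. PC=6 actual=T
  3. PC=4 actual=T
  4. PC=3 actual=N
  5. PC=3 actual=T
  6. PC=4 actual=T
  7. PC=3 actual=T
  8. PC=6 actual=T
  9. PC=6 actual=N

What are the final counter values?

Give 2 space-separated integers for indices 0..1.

Answer: 2 2

Derivation:
Ev 1: PC=6 idx=0 pred=N actual=T -> ctr[0]=2
Ev 2: PC=6 idx=0 pred=T actual=T -> ctr[0]=3
Ev 3: PC=4 idx=0 pred=T actual=T -> ctr[0]=3
Ev 4: PC=3 idx=1 pred=N actual=N -> ctr[1]=0
Ev 5: PC=3 idx=1 pred=N actual=T -> ctr[1]=1
Ev 6: PC=4 idx=0 pred=T actual=T -> ctr[0]=3
Ev 7: PC=3 idx=1 pred=N actual=T -> ctr[1]=2
Ev 8: PC=6 idx=0 pred=T actual=T -> ctr[0]=3
Ev 9: PC=6 idx=0 pred=T actual=N -> ctr[0]=2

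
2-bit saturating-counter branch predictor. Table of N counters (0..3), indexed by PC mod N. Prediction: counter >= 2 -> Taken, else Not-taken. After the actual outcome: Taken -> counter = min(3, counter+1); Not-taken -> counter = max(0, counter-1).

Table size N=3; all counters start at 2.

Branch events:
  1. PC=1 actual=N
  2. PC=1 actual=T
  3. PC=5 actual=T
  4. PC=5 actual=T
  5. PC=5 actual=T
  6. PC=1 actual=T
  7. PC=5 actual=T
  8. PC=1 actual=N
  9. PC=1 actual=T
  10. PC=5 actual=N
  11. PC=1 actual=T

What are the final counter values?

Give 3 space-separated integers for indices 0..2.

Ev 1: PC=1 idx=1 pred=T actual=N -> ctr[1]=1
Ev 2: PC=1 idx=1 pred=N actual=T -> ctr[1]=2
Ev 3: PC=5 idx=2 pred=T actual=T -> ctr[2]=3
Ev 4: PC=5 idx=2 pred=T actual=T -> ctr[2]=3
Ev 5: PC=5 idx=2 pred=T actual=T -> ctr[2]=3
Ev 6: PC=1 idx=1 pred=T actual=T -> ctr[1]=3
Ev 7: PC=5 idx=2 pred=T actual=T -> ctr[2]=3
Ev 8: PC=1 idx=1 pred=T actual=N -> ctr[1]=2
Ev 9: PC=1 idx=1 pred=T actual=T -> ctr[1]=3
Ev 10: PC=5 idx=2 pred=T actual=N -> ctr[2]=2
Ev 11: PC=1 idx=1 pred=T actual=T -> ctr[1]=3

Answer: 2 3 2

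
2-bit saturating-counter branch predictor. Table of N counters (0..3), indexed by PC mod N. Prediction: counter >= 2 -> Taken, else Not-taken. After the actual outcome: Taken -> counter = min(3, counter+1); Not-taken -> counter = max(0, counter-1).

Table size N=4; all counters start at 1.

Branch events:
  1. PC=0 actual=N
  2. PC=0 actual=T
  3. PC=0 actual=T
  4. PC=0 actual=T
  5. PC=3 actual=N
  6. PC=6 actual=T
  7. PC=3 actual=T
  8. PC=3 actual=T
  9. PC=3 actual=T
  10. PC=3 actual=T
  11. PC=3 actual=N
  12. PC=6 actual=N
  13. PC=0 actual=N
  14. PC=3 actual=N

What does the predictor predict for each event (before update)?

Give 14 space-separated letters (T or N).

Answer: N N N T N N N N T T T T T T

Derivation:
Ev 1: PC=0 idx=0 pred=N actual=N -> ctr[0]=0
Ev 2: PC=0 idx=0 pred=N actual=T -> ctr[0]=1
Ev 3: PC=0 idx=0 pred=N actual=T -> ctr[0]=2
Ev 4: PC=0 idx=0 pred=T actual=T -> ctr[0]=3
Ev 5: PC=3 idx=3 pred=N actual=N -> ctr[3]=0
Ev 6: PC=6 idx=2 pred=N actual=T -> ctr[2]=2
Ev 7: PC=3 idx=3 pred=N actual=T -> ctr[3]=1
Ev 8: PC=3 idx=3 pred=N actual=T -> ctr[3]=2
Ev 9: PC=3 idx=3 pred=T actual=T -> ctr[3]=3
Ev 10: PC=3 idx=3 pred=T actual=T -> ctr[3]=3
Ev 11: PC=3 idx=3 pred=T actual=N -> ctr[3]=2
Ev 12: PC=6 idx=2 pred=T actual=N -> ctr[2]=1
Ev 13: PC=0 idx=0 pred=T actual=N -> ctr[0]=2
Ev 14: PC=3 idx=3 pred=T actual=N -> ctr[3]=1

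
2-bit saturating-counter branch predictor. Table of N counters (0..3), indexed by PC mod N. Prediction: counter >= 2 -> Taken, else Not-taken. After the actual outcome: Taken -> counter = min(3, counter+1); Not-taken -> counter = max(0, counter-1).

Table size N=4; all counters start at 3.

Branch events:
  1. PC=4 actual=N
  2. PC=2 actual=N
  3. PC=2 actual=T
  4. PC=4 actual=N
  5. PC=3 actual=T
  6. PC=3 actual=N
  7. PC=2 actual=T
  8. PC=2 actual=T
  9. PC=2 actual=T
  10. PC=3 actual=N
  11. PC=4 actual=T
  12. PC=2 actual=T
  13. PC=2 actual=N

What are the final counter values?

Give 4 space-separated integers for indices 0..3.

Ev 1: PC=4 idx=0 pred=T actual=N -> ctr[0]=2
Ev 2: PC=2 idx=2 pred=T actual=N -> ctr[2]=2
Ev 3: PC=2 idx=2 pred=T actual=T -> ctr[2]=3
Ev 4: PC=4 idx=0 pred=T actual=N -> ctr[0]=1
Ev 5: PC=3 idx=3 pred=T actual=T -> ctr[3]=3
Ev 6: PC=3 idx=3 pred=T actual=N -> ctr[3]=2
Ev 7: PC=2 idx=2 pred=T actual=T -> ctr[2]=3
Ev 8: PC=2 idx=2 pred=T actual=T -> ctr[2]=3
Ev 9: PC=2 idx=2 pred=T actual=T -> ctr[2]=3
Ev 10: PC=3 idx=3 pred=T actual=N -> ctr[3]=1
Ev 11: PC=4 idx=0 pred=N actual=T -> ctr[0]=2
Ev 12: PC=2 idx=2 pred=T actual=T -> ctr[2]=3
Ev 13: PC=2 idx=2 pred=T actual=N -> ctr[2]=2

Answer: 2 3 2 1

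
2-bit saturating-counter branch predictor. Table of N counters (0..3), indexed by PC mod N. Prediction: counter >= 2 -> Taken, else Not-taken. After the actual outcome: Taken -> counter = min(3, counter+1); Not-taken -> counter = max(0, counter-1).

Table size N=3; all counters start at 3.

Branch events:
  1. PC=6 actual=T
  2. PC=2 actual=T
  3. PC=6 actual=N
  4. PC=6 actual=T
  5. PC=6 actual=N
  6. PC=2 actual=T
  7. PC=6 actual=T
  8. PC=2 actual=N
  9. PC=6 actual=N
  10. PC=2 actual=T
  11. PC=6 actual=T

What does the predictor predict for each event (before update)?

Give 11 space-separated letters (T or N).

Ev 1: PC=6 idx=0 pred=T actual=T -> ctr[0]=3
Ev 2: PC=2 idx=2 pred=T actual=T -> ctr[2]=3
Ev 3: PC=6 idx=0 pred=T actual=N -> ctr[0]=2
Ev 4: PC=6 idx=0 pred=T actual=T -> ctr[0]=3
Ev 5: PC=6 idx=0 pred=T actual=N -> ctr[0]=2
Ev 6: PC=2 idx=2 pred=T actual=T -> ctr[2]=3
Ev 7: PC=6 idx=0 pred=T actual=T -> ctr[0]=3
Ev 8: PC=2 idx=2 pred=T actual=N -> ctr[2]=2
Ev 9: PC=6 idx=0 pred=T actual=N -> ctr[0]=2
Ev 10: PC=2 idx=2 pred=T actual=T -> ctr[2]=3
Ev 11: PC=6 idx=0 pred=T actual=T -> ctr[0]=3

Answer: T T T T T T T T T T T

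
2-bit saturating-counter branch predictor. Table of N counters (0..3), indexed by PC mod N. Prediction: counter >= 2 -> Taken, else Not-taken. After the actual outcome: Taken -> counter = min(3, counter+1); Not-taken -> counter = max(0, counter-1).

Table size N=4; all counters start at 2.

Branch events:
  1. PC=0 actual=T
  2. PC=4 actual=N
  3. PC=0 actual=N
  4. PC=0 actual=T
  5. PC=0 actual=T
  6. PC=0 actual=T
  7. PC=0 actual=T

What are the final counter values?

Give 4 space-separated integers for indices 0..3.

Answer: 3 2 2 2

Derivation:
Ev 1: PC=0 idx=0 pred=T actual=T -> ctr[0]=3
Ev 2: PC=4 idx=0 pred=T actual=N -> ctr[0]=2
Ev 3: PC=0 idx=0 pred=T actual=N -> ctr[0]=1
Ev 4: PC=0 idx=0 pred=N actual=T -> ctr[0]=2
Ev 5: PC=0 idx=0 pred=T actual=T -> ctr[0]=3
Ev 6: PC=0 idx=0 pred=T actual=T -> ctr[0]=3
Ev 7: PC=0 idx=0 pred=T actual=T -> ctr[0]=3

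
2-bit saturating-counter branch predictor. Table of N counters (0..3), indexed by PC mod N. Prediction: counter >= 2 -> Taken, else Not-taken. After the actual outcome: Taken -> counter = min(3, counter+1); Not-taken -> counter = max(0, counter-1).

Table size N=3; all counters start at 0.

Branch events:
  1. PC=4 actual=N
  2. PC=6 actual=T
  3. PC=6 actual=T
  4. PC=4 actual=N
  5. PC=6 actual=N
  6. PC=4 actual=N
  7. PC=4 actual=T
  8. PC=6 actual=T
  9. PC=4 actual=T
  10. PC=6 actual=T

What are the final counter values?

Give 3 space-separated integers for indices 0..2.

Ev 1: PC=4 idx=1 pred=N actual=N -> ctr[1]=0
Ev 2: PC=6 idx=0 pred=N actual=T -> ctr[0]=1
Ev 3: PC=6 idx=0 pred=N actual=T -> ctr[0]=2
Ev 4: PC=4 idx=1 pred=N actual=N -> ctr[1]=0
Ev 5: PC=6 idx=0 pred=T actual=N -> ctr[0]=1
Ev 6: PC=4 idx=1 pred=N actual=N -> ctr[1]=0
Ev 7: PC=4 idx=1 pred=N actual=T -> ctr[1]=1
Ev 8: PC=6 idx=0 pred=N actual=T -> ctr[0]=2
Ev 9: PC=4 idx=1 pred=N actual=T -> ctr[1]=2
Ev 10: PC=6 idx=0 pred=T actual=T -> ctr[0]=3

Answer: 3 2 0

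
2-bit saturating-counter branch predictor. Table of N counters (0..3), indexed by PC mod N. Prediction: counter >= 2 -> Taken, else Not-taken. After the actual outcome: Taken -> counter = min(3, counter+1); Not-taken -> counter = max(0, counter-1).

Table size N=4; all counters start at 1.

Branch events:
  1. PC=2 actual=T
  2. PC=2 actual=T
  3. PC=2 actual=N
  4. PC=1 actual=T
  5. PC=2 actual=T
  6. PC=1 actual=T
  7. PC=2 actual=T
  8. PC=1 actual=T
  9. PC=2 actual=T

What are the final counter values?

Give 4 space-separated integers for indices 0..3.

Ev 1: PC=2 idx=2 pred=N actual=T -> ctr[2]=2
Ev 2: PC=2 idx=2 pred=T actual=T -> ctr[2]=3
Ev 3: PC=2 idx=2 pred=T actual=N -> ctr[2]=2
Ev 4: PC=1 idx=1 pred=N actual=T -> ctr[1]=2
Ev 5: PC=2 idx=2 pred=T actual=T -> ctr[2]=3
Ev 6: PC=1 idx=1 pred=T actual=T -> ctr[1]=3
Ev 7: PC=2 idx=2 pred=T actual=T -> ctr[2]=3
Ev 8: PC=1 idx=1 pred=T actual=T -> ctr[1]=3
Ev 9: PC=2 idx=2 pred=T actual=T -> ctr[2]=3

Answer: 1 3 3 1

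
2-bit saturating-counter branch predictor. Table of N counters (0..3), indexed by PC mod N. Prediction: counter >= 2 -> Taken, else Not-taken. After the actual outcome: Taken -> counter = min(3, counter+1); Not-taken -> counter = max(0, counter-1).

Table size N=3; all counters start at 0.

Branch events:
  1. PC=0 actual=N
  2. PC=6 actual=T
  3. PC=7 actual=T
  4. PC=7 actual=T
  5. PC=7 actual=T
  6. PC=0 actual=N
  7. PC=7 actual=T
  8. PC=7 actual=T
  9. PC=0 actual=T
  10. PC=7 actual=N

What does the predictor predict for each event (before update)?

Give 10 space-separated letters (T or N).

Ev 1: PC=0 idx=0 pred=N actual=N -> ctr[0]=0
Ev 2: PC=6 idx=0 pred=N actual=T -> ctr[0]=1
Ev 3: PC=7 idx=1 pred=N actual=T -> ctr[1]=1
Ev 4: PC=7 idx=1 pred=N actual=T -> ctr[1]=2
Ev 5: PC=7 idx=1 pred=T actual=T -> ctr[1]=3
Ev 6: PC=0 idx=0 pred=N actual=N -> ctr[0]=0
Ev 7: PC=7 idx=1 pred=T actual=T -> ctr[1]=3
Ev 8: PC=7 idx=1 pred=T actual=T -> ctr[1]=3
Ev 9: PC=0 idx=0 pred=N actual=T -> ctr[0]=1
Ev 10: PC=7 idx=1 pred=T actual=N -> ctr[1]=2

Answer: N N N N T N T T N T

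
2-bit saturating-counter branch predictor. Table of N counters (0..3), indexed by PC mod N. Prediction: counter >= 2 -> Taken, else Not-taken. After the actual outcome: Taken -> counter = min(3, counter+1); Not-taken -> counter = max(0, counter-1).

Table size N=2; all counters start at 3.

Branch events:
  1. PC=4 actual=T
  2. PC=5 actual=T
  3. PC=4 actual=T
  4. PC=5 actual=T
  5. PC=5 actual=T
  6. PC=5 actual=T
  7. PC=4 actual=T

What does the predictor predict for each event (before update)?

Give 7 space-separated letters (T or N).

Ev 1: PC=4 idx=0 pred=T actual=T -> ctr[0]=3
Ev 2: PC=5 idx=1 pred=T actual=T -> ctr[1]=3
Ev 3: PC=4 idx=0 pred=T actual=T -> ctr[0]=3
Ev 4: PC=5 idx=1 pred=T actual=T -> ctr[1]=3
Ev 5: PC=5 idx=1 pred=T actual=T -> ctr[1]=3
Ev 6: PC=5 idx=1 pred=T actual=T -> ctr[1]=3
Ev 7: PC=4 idx=0 pred=T actual=T -> ctr[0]=3

Answer: T T T T T T T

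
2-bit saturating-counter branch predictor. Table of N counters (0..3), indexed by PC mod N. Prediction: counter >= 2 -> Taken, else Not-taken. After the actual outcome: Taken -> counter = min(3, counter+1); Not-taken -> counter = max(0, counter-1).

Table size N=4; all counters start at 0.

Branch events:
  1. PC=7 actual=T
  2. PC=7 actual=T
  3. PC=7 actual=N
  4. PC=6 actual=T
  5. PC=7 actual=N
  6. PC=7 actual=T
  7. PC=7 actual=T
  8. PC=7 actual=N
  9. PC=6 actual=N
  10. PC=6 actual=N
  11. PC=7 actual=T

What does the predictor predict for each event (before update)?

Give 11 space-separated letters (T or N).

Ev 1: PC=7 idx=3 pred=N actual=T -> ctr[3]=1
Ev 2: PC=7 idx=3 pred=N actual=T -> ctr[3]=2
Ev 3: PC=7 idx=3 pred=T actual=N -> ctr[3]=1
Ev 4: PC=6 idx=2 pred=N actual=T -> ctr[2]=1
Ev 5: PC=7 idx=3 pred=N actual=N -> ctr[3]=0
Ev 6: PC=7 idx=3 pred=N actual=T -> ctr[3]=1
Ev 7: PC=7 idx=3 pred=N actual=T -> ctr[3]=2
Ev 8: PC=7 idx=3 pred=T actual=N -> ctr[3]=1
Ev 9: PC=6 idx=2 pred=N actual=N -> ctr[2]=0
Ev 10: PC=6 idx=2 pred=N actual=N -> ctr[2]=0
Ev 11: PC=7 idx=3 pred=N actual=T -> ctr[3]=2

Answer: N N T N N N N T N N N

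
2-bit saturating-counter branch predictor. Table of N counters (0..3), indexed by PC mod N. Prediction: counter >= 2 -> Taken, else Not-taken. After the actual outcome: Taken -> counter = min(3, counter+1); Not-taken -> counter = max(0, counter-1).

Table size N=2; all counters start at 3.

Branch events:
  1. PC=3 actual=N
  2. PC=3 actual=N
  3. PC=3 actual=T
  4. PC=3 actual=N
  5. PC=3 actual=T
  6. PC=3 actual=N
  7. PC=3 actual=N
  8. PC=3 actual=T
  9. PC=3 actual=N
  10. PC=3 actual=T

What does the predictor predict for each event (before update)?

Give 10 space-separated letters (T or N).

Ev 1: PC=3 idx=1 pred=T actual=N -> ctr[1]=2
Ev 2: PC=3 idx=1 pred=T actual=N -> ctr[1]=1
Ev 3: PC=3 idx=1 pred=N actual=T -> ctr[1]=2
Ev 4: PC=3 idx=1 pred=T actual=N -> ctr[1]=1
Ev 5: PC=3 idx=1 pred=N actual=T -> ctr[1]=2
Ev 6: PC=3 idx=1 pred=T actual=N -> ctr[1]=1
Ev 7: PC=3 idx=1 pred=N actual=N -> ctr[1]=0
Ev 8: PC=3 idx=1 pred=N actual=T -> ctr[1]=1
Ev 9: PC=3 idx=1 pred=N actual=N -> ctr[1]=0
Ev 10: PC=3 idx=1 pred=N actual=T -> ctr[1]=1

Answer: T T N T N T N N N N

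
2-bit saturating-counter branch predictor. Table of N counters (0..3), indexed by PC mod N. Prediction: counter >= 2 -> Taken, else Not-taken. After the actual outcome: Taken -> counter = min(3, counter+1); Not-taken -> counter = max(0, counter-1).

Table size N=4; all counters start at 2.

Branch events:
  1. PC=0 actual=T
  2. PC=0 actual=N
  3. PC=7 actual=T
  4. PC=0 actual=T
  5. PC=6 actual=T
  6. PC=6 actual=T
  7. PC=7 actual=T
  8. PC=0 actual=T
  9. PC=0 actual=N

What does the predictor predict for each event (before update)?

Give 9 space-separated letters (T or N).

Answer: T T T T T T T T T

Derivation:
Ev 1: PC=0 idx=0 pred=T actual=T -> ctr[0]=3
Ev 2: PC=0 idx=0 pred=T actual=N -> ctr[0]=2
Ev 3: PC=7 idx=3 pred=T actual=T -> ctr[3]=3
Ev 4: PC=0 idx=0 pred=T actual=T -> ctr[0]=3
Ev 5: PC=6 idx=2 pred=T actual=T -> ctr[2]=3
Ev 6: PC=6 idx=2 pred=T actual=T -> ctr[2]=3
Ev 7: PC=7 idx=3 pred=T actual=T -> ctr[3]=3
Ev 8: PC=0 idx=0 pred=T actual=T -> ctr[0]=3
Ev 9: PC=0 idx=0 pred=T actual=N -> ctr[0]=2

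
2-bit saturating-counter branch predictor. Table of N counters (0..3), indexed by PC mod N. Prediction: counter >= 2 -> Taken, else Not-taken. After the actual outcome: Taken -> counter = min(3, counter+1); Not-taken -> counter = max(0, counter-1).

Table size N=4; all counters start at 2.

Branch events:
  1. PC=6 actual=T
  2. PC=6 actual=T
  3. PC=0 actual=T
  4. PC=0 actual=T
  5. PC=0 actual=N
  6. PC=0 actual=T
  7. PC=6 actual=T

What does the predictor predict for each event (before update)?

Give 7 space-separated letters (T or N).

Ev 1: PC=6 idx=2 pred=T actual=T -> ctr[2]=3
Ev 2: PC=6 idx=2 pred=T actual=T -> ctr[2]=3
Ev 3: PC=0 idx=0 pred=T actual=T -> ctr[0]=3
Ev 4: PC=0 idx=0 pred=T actual=T -> ctr[0]=3
Ev 5: PC=0 idx=0 pred=T actual=N -> ctr[0]=2
Ev 6: PC=0 idx=0 pred=T actual=T -> ctr[0]=3
Ev 7: PC=6 idx=2 pred=T actual=T -> ctr[2]=3

Answer: T T T T T T T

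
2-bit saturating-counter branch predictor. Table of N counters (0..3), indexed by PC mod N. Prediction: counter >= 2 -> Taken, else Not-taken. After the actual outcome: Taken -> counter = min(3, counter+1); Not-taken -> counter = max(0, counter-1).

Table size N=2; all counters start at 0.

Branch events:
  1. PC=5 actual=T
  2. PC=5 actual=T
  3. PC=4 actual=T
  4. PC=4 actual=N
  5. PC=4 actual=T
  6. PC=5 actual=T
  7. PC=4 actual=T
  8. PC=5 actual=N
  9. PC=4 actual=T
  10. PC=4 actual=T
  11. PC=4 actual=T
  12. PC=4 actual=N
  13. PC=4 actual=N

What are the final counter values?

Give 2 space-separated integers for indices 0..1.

Ev 1: PC=5 idx=1 pred=N actual=T -> ctr[1]=1
Ev 2: PC=5 idx=1 pred=N actual=T -> ctr[1]=2
Ev 3: PC=4 idx=0 pred=N actual=T -> ctr[0]=1
Ev 4: PC=4 idx=0 pred=N actual=N -> ctr[0]=0
Ev 5: PC=4 idx=0 pred=N actual=T -> ctr[0]=1
Ev 6: PC=5 idx=1 pred=T actual=T -> ctr[1]=3
Ev 7: PC=4 idx=0 pred=N actual=T -> ctr[0]=2
Ev 8: PC=5 idx=1 pred=T actual=N -> ctr[1]=2
Ev 9: PC=4 idx=0 pred=T actual=T -> ctr[0]=3
Ev 10: PC=4 idx=0 pred=T actual=T -> ctr[0]=3
Ev 11: PC=4 idx=0 pred=T actual=T -> ctr[0]=3
Ev 12: PC=4 idx=0 pred=T actual=N -> ctr[0]=2
Ev 13: PC=4 idx=0 pred=T actual=N -> ctr[0]=1

Answer: 1 2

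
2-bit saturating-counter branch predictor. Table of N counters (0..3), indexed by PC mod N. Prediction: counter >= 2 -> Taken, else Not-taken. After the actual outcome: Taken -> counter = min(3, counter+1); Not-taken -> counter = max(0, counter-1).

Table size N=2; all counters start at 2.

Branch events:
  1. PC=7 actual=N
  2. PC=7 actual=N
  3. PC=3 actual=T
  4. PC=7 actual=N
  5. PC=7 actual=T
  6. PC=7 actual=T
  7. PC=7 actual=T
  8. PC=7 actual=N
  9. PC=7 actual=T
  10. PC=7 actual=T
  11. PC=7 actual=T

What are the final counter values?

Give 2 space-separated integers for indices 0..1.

Ev 1: PC=7 idx=1 pred=T actual=N -> ctr[1]=1
Ev 2: PC=7 idx=1 pred=N actual=N -> ctr[1]=0
Ev 3: PC=3 idx=1 pred=N actual=T -> ctr[1]=1
Ev 4: PC=7 idx=1 pred=N actual=N -> ctr[1]=0
Ev 5: PC=7 idx=1 pred=N actual=T -> ctr[1]=1
Ev 6: PC=7 idx=1 pred=N actual=T -> ctr[1]=2
Ev 7: PC=7 idx=1 pred=T actual=T -> ctr[1]=3
Ev 8: PC=7 idx=1 pred=T actual=N -> ctr[1]=2
Ev 9: PC=7 idx=1 pred=T actual=T -> ctr[1]=3
Ev 10: PC=7 idx=1 pred=T actual=T -> ctr[1]=3
Ev 11: PC=7 idx=1 pred=T actual=T -> ctr[1]=3

Answer: 2 3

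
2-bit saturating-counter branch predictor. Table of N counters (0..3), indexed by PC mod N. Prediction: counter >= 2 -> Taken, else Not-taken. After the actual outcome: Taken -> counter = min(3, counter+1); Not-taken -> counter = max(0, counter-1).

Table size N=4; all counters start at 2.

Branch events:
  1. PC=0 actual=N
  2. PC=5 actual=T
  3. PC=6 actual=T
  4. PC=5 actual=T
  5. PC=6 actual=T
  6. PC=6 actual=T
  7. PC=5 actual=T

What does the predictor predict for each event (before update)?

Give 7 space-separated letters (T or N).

Ev 1: PC=0 idx=0 pred=T actual=N -> ctr[0]=1
Ev 2: PC=5 idx=1 pred=T actual=T -> ctr[1]=3
Ev 3: PC=6 idx=2 pred=T actual=T -> ctr[2]=3
Ev 4: PC=5 idx=1 pred=T actual=T -> ctr[1]=3
Ev 5: PC=6 idx=2 pred=T actual=T -> ctr[2]=3
Ev 6: PC=6 idx=2 pred=T actual=T -> ctr[2]=3
Ev 7: PC=5 idx=1 pred=T actual=T -> ctr[1]=3

Answer: T T T T T T T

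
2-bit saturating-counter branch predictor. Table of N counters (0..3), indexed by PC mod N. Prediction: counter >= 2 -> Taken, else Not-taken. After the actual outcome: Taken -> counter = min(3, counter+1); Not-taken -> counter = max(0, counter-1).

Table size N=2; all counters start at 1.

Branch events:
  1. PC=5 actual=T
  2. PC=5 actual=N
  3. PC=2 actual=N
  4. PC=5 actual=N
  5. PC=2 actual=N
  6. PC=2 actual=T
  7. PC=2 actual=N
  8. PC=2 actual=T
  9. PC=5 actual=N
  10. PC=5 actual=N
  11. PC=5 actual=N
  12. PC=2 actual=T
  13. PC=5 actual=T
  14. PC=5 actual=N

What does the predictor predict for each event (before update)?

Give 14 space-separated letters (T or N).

Answer: N T N N N N N N N N N N N N

Derivation:
Ev 1: PC=5 idx=1 pred=N actual=T -> ctr[1]=2
Ev 2: PC=5 idx=1 pred=T actual=N -> ctr[1]=1
Ev 3: PC=2 idx=0 pred=N actual=N -> ctr[0]=0
Ev 4: PC=5 idx=1 pred=N actual=N -> ctr[1]=0
Ev 5: PC=2 idx=0 pred=N actual=N -> ctr[0]=0
Ev 6: PC=2 idx=0 pred=N actual=T -> ctr[0]=1
Ev 7: PC=2 idx=0 pred=N actual=N -> ctr[0]=0
Ev 8: PC=2 idx=0 pred=N actual=T -> ctr[0]=1
Ev 9: PC=5 idx=1 pred=N actual=N -> ctr[1]=0
Ev 10: PC=5 idx=1 pred=N actual=N -> ctr[1]=0
Ev 11: PC=5 idx=1 pred=N actual=N -> ctr[1]=0
Ev 12: PC=2 idx=0 pred=N actual=T -> ctr[0]=2
Ev 13: PC=5 idx=1 pred=N actual=T -> ctr[1]=1
Ev 14: PC=5 idx=1 pred=N actual=N -> ctr[1]=0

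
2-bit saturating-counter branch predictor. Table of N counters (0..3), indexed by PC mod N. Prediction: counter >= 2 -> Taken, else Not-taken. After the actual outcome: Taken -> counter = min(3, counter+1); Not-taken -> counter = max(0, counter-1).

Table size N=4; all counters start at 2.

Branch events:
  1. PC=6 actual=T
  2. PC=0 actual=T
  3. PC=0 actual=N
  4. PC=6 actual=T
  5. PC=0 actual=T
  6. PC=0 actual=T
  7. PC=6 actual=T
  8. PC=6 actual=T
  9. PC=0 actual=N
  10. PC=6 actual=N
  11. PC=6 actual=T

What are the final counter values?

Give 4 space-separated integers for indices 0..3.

Ev 1: PC=6 idx=2 pred=T actual=T -> ctr[2]=3
Ev 2: PC=0 idx=0 pred=T actual=T -> ctr[0]=3
Ev 3: PC=0 idx=0 pred=T actual=N -> ctr[0]=2
Ev 4: PC=6 idx=2 pred=T actual=T -> ctr[2]=3
Ev 5: PC=0 idx=0 pred=T actual=T -> ctr[0]=3
Ev 6: PC=0 idx=0 pred=T actual=T -> ctr[0]=3
Ev 7: PC=6 idx=2 pred=T actual=T -> ctr[2]=3
Ev 8: PC=6 idx=2 pred=T actual=T -> ctr[2]=3
Ev 9: PC=0 idx=0 pred=T actual=N -> ctr[0]=2
Ev 10: PC=6 idx=2 pred=T actual=N -> ctr[2]=2
Ev 11: PC=6 idx=2 pred=T actual=T -> ctr[2]=3

Answer: 2 2 3 2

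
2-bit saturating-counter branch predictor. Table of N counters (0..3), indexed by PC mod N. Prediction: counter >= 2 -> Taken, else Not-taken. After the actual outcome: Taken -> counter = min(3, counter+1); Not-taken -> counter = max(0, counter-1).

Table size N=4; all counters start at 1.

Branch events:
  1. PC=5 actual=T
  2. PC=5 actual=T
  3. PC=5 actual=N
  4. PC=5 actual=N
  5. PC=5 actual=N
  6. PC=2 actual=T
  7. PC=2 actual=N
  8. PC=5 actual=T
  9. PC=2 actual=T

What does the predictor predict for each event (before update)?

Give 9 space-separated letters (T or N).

Answer: N T T T N N T N N

Derivation:
Ev 1: PC=5 idx=1 pred=N actual=T -> ctr[1]=2
Ev 2: PC=5 idx=1 pred=T actual=T -> ctr[1]=3
Ev 3: PC=5 idx=1 pred=T actual=N -> ctr[1]=2
Ev 4: PC=5 idx=1 pred=T actual=N -> ctr[1]=1
Ev 5: PC=5 idx=1 pred=N actual=N -> ctr[1]=0
Ev 6: PC=2 idx=2 pred=N actual=T -> ctr[2]=2
Ev 7: PC=2 idx=2 pred=T actual=N -> ctr[2]=1
Ev 8: PC=5 idx=1 pred=N actual=T -> ctr[1]=1
Ev 9: PC=2 idx=2 pred=N actual=T -> ctr[2]=2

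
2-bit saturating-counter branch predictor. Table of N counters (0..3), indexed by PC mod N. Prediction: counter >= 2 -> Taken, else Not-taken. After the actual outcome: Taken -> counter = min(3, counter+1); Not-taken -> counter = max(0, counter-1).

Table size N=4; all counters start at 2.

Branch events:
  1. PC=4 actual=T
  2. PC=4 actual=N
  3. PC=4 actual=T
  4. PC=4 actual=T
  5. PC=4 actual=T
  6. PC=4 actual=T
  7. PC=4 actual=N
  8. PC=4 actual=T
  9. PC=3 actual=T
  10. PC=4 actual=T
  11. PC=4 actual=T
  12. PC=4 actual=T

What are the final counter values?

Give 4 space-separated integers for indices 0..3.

Answer: 3 2 2 3

Derivation:
Ev 1: PC=4 idx=0 pred=T actual=T -> ctr[0]=3
Ev 2: PC=4 idx=0 pred=T actual=N -> ctr[0]=2
Ev 3: PC=4 idx=0 pred=T actual=T -> ctr[0]=3
Ev 4: PC=4 idx=0 pred=T actual=T -> ctr[0]=3
Ev 5: PC=4 idx=0 pred=T actual=T -> ctr[0]=3
Ev 6: PC=4 idx=0 pred=T actual=T -> ctr[0]=3
Ev 7: PC=4 idx=0 pred=T actual=N -> ctr[0]=2
Ev 8: PC=4 idx=0 pred=T actual=T -> ctr[0]=3
Ev 9: PC=3 idx=3 pred=T actual=T -> ctr[3]=3
Ev 10: PC=4 idx=0 pred=T actual=T -> ctr[0]=3
Ev 11: PC=4 idx=0 pred=T actual=T -> ctr[0]=3
Ev 12: PC=4 idx=0 pred=T actual=T -> ctr[0]=3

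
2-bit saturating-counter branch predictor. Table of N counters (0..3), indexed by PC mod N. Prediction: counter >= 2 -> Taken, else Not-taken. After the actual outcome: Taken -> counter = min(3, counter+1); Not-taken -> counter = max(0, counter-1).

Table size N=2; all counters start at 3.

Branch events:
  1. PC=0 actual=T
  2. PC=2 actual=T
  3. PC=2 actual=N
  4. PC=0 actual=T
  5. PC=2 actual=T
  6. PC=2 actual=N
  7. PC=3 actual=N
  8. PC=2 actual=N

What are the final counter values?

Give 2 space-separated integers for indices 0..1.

Answer: 1 2

Derivation:
Ev 1: PC=0 idx=0 pred=T actual=T -> ctr[0]=3
Ev 2: PC=2 idx=0 pred=T actual=T -> ctr[0]=3
Ev 3: PC=2 idx=0 pred=T actual=N -> ctr[0]=2
Ev 4: PC=0 idx=0 pred=T actual=T -> ctr[0]=3
Ev 5: PC=2 idx=0 pred=T actual=T -> ctr[0]=3
Ev 6: PC=2 idx=0 pred=T actual=N -> ctr[0]=2
Ev 7: PC=3 idx=1 pred=T actual=N -> ctr[1]=2
Ev 8: PC=2 idx=0 pred=T actual=N -> ctr[0]=1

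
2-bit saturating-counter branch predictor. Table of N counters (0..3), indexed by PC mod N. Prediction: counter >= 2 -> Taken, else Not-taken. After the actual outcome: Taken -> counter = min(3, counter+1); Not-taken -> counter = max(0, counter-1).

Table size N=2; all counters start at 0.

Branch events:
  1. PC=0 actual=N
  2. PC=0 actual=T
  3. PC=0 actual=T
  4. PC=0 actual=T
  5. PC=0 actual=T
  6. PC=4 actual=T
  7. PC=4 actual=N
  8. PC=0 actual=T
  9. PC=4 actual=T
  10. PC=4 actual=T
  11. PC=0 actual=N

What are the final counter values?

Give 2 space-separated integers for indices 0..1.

Ev 1: PC=0 idx=0 pred=N actual=N -> ctr[0]=0
Ev 2: PC=0 idx=0 pred=N actual=T -> ctr[0]=1
Ev 3: PC=0 idx=0 pred=N actual=T -> ctr[0]=2
Ev 4: PC=0 idx=0 pred=T actual=T -> ctr[0]=3
Ev 5: PC=0 idx=0 pred=T actual=T -> ctr[0]=3
Ev 6: PC=4 idx=0 pred=T actual=T -> ctr[0]=3
Ev 7: PC=4 idx=0 pred=T actual=N -> ctr[0]=2
Ev 8: PC=0 idx=0 pred=T actual=T -> ctr[0]=3
Ev 9: PC=4 idx=0 pred=T actual=T -> ctr[0]=3
Ev 10: PC=4 idx=0 pred=T actual=T -> ctr[0]=3
Ev 11: PC=0 idx=0 pred=T actual=N -> ctr[0]=2

Answer: 2 0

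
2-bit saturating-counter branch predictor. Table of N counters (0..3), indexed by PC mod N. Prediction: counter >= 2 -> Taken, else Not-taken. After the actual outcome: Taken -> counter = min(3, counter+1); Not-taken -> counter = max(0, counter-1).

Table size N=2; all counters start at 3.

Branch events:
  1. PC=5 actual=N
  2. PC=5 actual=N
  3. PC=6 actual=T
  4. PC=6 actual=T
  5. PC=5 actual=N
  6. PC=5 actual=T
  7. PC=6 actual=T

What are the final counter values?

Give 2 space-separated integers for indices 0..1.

Ev 1: PC=5 idx=1 pred=T actual=N -> ctr[1]=2
Ev 2: PC=5 idx=1 pred=T actual=N -> ctr[1]=1
Ev 3: PC=6 idx=0 pred=T actual=T -> ctr[0]=3
Ev 4: PC=6 idx=0 pred=T actual=T -> ctr[0]=3
Ev 5: PC=5 idx=1 pred=N actual=N -> ctr[1]=0
Ev 6: PC=5 idx=1 pred=N actual=T -> ctr[1]=1
Ev 7: PC=6 idx=0 pred=T actual=T -> ctr[0]=3

Answer: 3 1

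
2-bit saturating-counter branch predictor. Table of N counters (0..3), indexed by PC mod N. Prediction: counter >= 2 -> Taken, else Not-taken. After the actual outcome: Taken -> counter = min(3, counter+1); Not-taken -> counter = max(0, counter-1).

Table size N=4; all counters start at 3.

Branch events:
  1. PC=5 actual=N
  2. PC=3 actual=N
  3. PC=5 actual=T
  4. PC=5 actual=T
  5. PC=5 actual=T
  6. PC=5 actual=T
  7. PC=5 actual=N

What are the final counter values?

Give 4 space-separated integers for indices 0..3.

Ev 1: PC=5 idx=1 pred=T actual=N -> ctr[1]=2
Ev 2: PC=3 idx=3 pred=T actual=N -> ctr[3]=2
Ev 3: PC=5 idx=1 pred=T actual=T -> ctr[1]=3
Ev 4: PC=5 idx=1 pred=T actual=T -> ctr[1]=3
Ev 5: PC=5 idx=1 pred=T actual=T -> ctr[1]=3
Ev 6: PC=5 idx=1 pred=T actual=T -> ctr[1]=3
Ev 7: PC=5 idx=1 pred=T actual=N -> ctr[1]=2

Answer: 3 2 3 2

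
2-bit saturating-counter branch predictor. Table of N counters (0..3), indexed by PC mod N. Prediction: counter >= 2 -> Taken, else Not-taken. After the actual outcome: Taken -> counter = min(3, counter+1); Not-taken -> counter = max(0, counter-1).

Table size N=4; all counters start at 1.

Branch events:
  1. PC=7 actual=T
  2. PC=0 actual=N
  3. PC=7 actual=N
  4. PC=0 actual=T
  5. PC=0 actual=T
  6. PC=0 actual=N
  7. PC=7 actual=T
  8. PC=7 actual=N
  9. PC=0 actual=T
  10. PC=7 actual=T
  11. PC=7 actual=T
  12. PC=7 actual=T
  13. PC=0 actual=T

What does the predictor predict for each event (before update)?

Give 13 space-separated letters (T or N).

Ev 1: PC=7 idx=3 pred=N actual=T -> ctr[3]=2
Ev 2: PC=0 idx=0 pred=N actual=N -> ctr[0]=0
Ev 3: PC=7 idx=3 pred=T actual=N -> ctr[3]=1
Ev 4: PC=0 idx=0 pred=N actual=T -> ctr[0]=1
Ev 5: PC=0 idx=0 pred=N actual=T -> ctr[0]=2
Ev 6: PC=0 idx=0 pred=T actual=N -> ctr[0]=1
Ev 7: PC=7 idx=3 pred=N actual=T -> ctr[3]=2
Ev 8: PC=7 idx=3 pred=T actual=N -> ctr[3]=1
Ev 9: PC=0 idx=0 pred=N actual=T -> ctr[0]=2
Ev 10: PC=7 idx=3 pred=N actual=T -> ctr[3]=2
Ev 11: PC=7 idx=3 pred=T actual=T -> ctr[3]=3
Ev 12: PC=7 idx=3 pred=T actual=T -> ctr[3]=3
Ev 13: PC=0 idx=0 pred=T actual=T -> ctr[0]=3

Answer: N N T N N T N T N N T T T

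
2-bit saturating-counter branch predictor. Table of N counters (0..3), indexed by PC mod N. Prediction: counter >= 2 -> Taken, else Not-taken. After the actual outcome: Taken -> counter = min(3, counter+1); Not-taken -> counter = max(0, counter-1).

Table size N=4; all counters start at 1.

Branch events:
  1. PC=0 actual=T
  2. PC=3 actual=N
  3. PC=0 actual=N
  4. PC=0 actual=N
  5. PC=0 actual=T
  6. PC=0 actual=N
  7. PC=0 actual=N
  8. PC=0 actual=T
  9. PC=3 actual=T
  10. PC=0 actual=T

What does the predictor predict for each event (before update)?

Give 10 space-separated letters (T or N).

Ev 1: PC=0 idx=0 pred=N actual=T -> ctr[0]=2
Ev 2: PC=3 idx=3 pred=N actual=N -> ctr[3]=0
Ev 3: PC=0 idx=0 pred=T actual=N -> ctr[0]=1
Ev 4: PC=0 idx=0 pred=N actual=N -> ctr[0]=0
Ev 5: PC=0 idx=0 pred=N actual=T -> ctr[0]=1
Ev 6: PC=0 idx=0 pred=N actual=N -> ctr[0]=0
Ev 7: PC=0 idx=0 pred=N actual=N -> ctr[0]=0
Ev 8: PC=0 idx=0 pred=N actual=T -> ctr[0]=1
Ev 9: PC=3 idx=3 pred=N actual=T -> ctr[3]=1
Ev 10: PC=0 idx=0 pred=N actual=T -> ctr[0]=2

Answer: N N T N N N N N N N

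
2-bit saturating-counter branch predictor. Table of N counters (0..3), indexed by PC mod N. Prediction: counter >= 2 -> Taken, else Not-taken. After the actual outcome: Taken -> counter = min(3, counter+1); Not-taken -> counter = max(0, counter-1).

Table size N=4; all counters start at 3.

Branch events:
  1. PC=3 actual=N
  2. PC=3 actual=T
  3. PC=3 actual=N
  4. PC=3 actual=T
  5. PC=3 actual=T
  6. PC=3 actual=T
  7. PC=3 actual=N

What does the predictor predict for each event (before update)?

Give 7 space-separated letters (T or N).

Ev 1: PC=3 idx=3 pred=T actual=N -> ctr[3]=2
Ev 2: PC=3 idx=3 pred=T actual=T -> ctr[3]=3
Ev 3: PC=3 idx=3 pred=T actual=N -> ctr[3]=2
Ev 4: PC=3 idx=3 pred=T actual=T -> ctr[3]=3
Ev 5: PC=3 idx=3 pred=T actual=T -> ctr[3]=3
Ev 6: PC=3 idx=3 pred=T actual=T -> ctr[3]=3
Ev 7: PC=3 idx=3 pred=T actual=N -> ctr[3]=2

Answer: T T T T T T T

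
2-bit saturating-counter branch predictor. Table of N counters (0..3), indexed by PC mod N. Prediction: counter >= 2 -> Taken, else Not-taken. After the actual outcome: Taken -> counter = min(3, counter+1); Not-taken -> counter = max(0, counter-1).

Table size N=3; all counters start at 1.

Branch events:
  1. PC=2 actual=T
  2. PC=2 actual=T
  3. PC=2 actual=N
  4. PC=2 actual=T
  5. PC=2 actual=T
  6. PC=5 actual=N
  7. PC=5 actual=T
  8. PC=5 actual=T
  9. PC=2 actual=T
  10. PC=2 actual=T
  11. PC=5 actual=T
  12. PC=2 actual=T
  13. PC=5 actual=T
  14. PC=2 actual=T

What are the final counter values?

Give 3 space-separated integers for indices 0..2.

Answer: 1 1 3

Derivation:
Ev 1: PC=2 idx=2 pred=N actual=T -> ctr[2]=2
Ev 2: PC=2 idx=2 pred=T actual=T -> ctr[2]=3
Ev 3: PC=2 idx=2 pred=T actual=N -> ctr[2]=2
Ev 4: PC=2 idx=2 pred=T actual=T -> ctr[2]=3
Ev 5: PC=2 idx=2 pred=T actual=T -> ctr[2]=3
Ev 6: PC=5 idx=2 pred=T actual=N -> ctr[2]=2
Ev 7: PC=5 idx=2 pred=T actual=T -> ctr[2]=3
Ev 8: PC=5 idx=2 pred=T actual=T -> ctr[2]=3
Ev 9: PC=2 idx=2 pred=T actual=T -> ctr[2]=3
Ev 10: PC=2 idx=2 pred=T actual=T -> ctr[2]=3
Ev 11: PC=5 idx=2 pred=T actual=T -> ctr[2]=3
Ev 12: PC=2 idx=2 pred=T actual=T -> ctr[2]=3
Ev 13: PC=5 idx=2 pred=T actual=T -> ctr[2]=3
Ev 14: PC=2 idx=2 pred=T actual=T -> ctr[2]=3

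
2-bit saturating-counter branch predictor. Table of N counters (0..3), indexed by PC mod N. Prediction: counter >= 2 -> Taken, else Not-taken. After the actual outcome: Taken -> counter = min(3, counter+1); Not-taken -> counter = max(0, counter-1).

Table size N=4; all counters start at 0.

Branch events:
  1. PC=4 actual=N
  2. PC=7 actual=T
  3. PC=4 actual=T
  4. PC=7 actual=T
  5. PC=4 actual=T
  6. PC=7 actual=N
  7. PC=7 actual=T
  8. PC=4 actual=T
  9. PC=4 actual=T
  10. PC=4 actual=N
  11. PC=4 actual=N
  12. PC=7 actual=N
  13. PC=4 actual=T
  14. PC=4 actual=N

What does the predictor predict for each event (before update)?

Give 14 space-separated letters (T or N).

Answer: N N N N N T N T T T T T N T

Derivation:
Ev 1: PC=4 idx=0 pred=N actual=N -> ctr[0]=0
Ev 2: PC=7 idx=3 pred=N actual=T -> ctr[3]=1
Ev 3: PC=4 idx=0 pred=N actual=T -> ctr[0]=1
Ev 4: PC=7 idx=3 pred=N actual=T -> ctr[3]=2
Ev 5: PC=4 idx=0 pred=N actual=T -> ctr[0]=2
Ev 6: PC=7 idx=3 pred=T actual=N -> ctr[3]=1
Ev 7: PC=7 idx=3 pred=N actual=T -> ctr[3]=2
Ev 8: PC=4 idx=0 pred=T actual=T -> ctr[0]=3
Ev 9: PC=4 idx=0 pred=T actual=T -> ctr[0]=3
Ev 10: PC=4 idx=0 pred=T actual=N -> ctr[0]=2
Ev 11: PC=4 idx=0 pred=T actual=N -> ctr[0]=1
Ev 12: PC=7 idx=3 pred=T actual=N -> ctr[3]=1
Ev 13: PC=4 idx=0 pred=N actual=T -> ctr[0]=2
Ev 14: PC=4 idx=0 pred=T actual=N -> ctr[0]=1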